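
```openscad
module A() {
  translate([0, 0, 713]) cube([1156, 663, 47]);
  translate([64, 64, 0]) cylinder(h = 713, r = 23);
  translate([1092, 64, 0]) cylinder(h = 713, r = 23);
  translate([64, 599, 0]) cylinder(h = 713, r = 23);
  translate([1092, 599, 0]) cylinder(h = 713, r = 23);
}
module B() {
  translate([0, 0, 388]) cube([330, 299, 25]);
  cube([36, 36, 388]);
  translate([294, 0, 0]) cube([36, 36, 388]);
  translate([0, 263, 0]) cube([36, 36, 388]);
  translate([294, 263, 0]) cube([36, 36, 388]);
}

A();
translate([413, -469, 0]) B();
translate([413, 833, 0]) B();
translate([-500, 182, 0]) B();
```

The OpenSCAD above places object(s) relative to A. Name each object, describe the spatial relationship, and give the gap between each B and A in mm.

Each stool's nearest face is 170 mm from the table's bounding box.

A is a table. B is a stool. Three stools sit around the table at the −y, +y, −x sides. The gap between each stool and the table is 170 mm.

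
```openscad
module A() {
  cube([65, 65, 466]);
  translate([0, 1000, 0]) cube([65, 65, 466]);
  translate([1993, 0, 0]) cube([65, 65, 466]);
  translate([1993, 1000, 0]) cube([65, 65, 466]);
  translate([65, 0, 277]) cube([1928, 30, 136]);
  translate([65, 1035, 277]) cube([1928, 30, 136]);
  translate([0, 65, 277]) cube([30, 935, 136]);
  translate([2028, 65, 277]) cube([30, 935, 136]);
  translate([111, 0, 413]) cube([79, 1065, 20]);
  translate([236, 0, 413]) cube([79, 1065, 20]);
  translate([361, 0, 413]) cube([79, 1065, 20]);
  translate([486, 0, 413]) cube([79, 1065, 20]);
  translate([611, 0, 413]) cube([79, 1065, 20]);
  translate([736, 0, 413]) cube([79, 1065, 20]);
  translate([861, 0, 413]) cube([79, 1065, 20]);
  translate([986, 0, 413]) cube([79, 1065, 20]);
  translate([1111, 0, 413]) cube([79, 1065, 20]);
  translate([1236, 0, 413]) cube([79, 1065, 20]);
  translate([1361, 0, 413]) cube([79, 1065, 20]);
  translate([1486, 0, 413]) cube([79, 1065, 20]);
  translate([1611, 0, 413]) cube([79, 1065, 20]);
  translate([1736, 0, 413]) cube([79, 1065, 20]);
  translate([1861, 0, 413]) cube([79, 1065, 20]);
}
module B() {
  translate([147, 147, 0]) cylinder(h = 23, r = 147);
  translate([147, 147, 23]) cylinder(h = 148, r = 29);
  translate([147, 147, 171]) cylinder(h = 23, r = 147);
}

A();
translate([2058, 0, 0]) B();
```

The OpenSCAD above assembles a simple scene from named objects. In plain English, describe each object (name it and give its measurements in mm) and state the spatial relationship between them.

A is a bed frame 2058 mm long (x) by 1065 mm wide (y). Four 65×65 mm corner posts, 466 mm tall, at the corners of the footprint. Four rails of 30 mm thickness and 136 mm height run between adjacent posts with their undersides at z = 277 mm, their outer faces flush with the outside of the frame (the two x-running rails run between the posts' inner faces; the two y-running rails run between the posts' inner faces). 15 slats, each 79 mm wide (x) and 20 mm thick, lie across the top of the two x-running rails, running the full 1065 mm width of the frame in y; the slats are evenly spaced along x between the inner faces of the end posts with equal gaps (rounded down to the nearest mm) at the −x end and between each pair — any rounding remainder accumulates at the +x end.

B is a spool: two coaxial disc flanges of radius 147 mm and thickness 23 mm, joined by a core cylinder of radius 29 mm and height 148 mm. The lower flange rests on z = 0 and the three cylinders share a vertical axis.

The spool is against the bed frame's +x side, with their −y faces flush.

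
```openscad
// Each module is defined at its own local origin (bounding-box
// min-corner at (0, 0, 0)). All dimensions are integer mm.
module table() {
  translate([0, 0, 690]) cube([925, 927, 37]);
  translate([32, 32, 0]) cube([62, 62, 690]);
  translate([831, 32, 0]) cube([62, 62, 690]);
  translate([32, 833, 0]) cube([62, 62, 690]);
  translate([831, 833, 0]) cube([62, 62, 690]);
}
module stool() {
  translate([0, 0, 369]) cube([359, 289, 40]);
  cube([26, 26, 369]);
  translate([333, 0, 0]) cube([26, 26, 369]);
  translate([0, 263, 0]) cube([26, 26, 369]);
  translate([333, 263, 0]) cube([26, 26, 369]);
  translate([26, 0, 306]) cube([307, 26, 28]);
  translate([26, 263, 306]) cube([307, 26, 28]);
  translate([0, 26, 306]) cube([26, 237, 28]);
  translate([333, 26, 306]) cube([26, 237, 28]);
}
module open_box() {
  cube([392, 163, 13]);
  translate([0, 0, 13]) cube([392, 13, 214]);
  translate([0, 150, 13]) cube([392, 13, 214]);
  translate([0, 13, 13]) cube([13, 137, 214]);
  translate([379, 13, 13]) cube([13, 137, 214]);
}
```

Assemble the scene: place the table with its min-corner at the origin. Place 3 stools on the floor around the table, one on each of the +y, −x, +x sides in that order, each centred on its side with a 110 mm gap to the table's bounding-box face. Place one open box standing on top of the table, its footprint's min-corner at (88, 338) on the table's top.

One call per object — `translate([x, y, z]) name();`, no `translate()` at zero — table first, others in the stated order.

table();
translate([283, 1037, 0]) stool();
translate([-469, 319, 0]) stool();
translate([1035, 319, 0]) stool();
translate([88, 338, 727]) open_box();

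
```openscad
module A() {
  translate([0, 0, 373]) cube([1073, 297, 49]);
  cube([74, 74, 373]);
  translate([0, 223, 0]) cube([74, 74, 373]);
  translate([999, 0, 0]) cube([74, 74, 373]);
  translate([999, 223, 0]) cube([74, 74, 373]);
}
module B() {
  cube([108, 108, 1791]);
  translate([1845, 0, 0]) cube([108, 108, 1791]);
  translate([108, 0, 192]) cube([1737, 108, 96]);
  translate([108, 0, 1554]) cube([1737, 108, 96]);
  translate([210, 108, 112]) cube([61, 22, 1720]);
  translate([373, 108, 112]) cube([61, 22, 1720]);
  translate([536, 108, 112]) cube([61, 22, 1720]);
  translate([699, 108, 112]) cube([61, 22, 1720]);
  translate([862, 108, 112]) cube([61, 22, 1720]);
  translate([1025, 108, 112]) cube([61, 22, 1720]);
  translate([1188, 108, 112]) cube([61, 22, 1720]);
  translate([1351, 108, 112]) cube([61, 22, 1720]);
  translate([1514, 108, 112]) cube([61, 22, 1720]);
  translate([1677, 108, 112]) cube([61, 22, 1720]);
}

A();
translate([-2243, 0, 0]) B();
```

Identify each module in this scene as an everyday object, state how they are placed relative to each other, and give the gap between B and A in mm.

The fence section's nearest face is 290 mm from the bench's −x face.

A is a bench. B is a fence section. The fence section is on the floor beside the bench on its −x side. The gap between the fence section and the bench is 290 mm.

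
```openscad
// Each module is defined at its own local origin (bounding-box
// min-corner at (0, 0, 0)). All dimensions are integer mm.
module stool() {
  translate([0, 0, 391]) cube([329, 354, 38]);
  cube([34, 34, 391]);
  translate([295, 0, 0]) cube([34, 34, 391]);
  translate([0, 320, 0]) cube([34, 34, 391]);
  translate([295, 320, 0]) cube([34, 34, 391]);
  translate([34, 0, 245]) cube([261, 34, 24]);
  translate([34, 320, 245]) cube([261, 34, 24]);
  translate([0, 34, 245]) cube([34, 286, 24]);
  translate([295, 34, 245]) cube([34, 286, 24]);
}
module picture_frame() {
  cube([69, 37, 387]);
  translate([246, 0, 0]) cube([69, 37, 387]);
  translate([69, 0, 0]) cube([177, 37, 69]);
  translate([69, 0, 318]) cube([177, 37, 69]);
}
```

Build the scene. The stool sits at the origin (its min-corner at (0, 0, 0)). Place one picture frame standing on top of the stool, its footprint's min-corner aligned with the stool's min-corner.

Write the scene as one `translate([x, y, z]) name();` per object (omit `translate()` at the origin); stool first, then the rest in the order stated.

stool();
translate([0, 0, 429]) picture_frame();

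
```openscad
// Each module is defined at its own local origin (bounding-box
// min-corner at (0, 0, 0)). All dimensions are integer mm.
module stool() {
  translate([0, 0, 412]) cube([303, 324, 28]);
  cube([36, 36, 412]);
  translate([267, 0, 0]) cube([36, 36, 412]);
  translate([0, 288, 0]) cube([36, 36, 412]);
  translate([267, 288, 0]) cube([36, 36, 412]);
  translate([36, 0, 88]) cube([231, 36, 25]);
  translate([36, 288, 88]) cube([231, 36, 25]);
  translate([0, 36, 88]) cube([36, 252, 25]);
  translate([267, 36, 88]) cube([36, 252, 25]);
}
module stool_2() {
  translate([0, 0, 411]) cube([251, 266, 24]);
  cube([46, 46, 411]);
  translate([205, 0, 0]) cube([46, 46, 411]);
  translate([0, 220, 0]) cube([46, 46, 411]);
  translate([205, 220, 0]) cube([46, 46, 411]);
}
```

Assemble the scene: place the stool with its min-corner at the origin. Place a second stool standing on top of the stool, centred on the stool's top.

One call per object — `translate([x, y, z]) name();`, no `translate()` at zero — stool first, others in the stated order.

stool();
translate([26, 29, 440]) stool_2();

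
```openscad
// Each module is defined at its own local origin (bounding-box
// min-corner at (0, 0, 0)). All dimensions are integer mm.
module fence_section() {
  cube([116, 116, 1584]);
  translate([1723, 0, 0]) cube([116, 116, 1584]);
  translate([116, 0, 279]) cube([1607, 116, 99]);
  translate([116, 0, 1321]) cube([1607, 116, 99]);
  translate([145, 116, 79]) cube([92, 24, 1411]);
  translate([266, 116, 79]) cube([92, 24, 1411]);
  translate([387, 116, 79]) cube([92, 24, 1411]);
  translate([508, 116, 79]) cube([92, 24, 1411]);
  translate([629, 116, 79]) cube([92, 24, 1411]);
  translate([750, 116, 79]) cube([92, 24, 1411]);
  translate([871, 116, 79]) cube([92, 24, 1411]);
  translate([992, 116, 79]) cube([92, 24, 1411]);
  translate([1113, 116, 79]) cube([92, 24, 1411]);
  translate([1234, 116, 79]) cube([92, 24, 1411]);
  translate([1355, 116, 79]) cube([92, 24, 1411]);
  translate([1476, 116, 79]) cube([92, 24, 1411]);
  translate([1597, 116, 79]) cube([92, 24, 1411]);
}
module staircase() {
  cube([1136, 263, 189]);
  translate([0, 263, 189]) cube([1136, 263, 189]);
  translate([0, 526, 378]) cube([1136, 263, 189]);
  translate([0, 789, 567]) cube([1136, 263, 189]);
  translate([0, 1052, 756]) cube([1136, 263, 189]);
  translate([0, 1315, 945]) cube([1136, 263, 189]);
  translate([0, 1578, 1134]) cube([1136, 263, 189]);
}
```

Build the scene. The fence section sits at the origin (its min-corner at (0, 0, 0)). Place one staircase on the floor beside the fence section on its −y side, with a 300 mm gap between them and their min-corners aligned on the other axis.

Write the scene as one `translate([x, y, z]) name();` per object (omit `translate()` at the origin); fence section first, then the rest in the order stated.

fence_section();
translate([0, -2141, 0]) staircase();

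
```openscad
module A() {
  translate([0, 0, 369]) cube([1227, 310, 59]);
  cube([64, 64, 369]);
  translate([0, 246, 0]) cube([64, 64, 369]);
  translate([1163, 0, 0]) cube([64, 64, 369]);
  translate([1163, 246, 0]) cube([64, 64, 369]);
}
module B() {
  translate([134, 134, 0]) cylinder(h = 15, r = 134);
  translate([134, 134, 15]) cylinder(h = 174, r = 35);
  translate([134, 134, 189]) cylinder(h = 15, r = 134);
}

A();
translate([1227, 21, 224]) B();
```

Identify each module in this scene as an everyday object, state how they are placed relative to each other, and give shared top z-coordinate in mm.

Both tops at z = 428 mm.

A is a bench. B is a spool. The spool is beside the bench with their tops flush at z = 428. The shared top z-coordinate is 428 mm.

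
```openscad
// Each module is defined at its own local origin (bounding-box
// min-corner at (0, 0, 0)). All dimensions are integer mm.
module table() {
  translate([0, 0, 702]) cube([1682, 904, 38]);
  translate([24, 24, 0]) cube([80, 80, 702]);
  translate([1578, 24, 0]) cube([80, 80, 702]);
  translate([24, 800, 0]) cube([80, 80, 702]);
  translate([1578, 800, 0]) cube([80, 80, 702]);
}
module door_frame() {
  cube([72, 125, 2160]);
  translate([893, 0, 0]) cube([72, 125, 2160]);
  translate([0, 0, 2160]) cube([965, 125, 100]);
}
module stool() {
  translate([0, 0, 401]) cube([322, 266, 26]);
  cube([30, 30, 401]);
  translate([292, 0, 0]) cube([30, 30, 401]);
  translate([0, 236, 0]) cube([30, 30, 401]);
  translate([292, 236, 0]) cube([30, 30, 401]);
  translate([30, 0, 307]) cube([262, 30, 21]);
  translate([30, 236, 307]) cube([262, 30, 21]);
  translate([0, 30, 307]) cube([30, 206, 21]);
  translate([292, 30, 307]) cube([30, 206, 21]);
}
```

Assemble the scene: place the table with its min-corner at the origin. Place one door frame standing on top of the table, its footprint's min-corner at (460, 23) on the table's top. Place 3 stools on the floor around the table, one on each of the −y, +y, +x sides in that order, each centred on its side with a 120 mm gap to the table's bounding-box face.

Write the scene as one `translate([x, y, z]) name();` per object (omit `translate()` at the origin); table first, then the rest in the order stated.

table();
translate([460, 23, 740]) door_frame();
translate([680, -386, 0]) stool();
translate([680, 1024, 0]) stool();
translate([1802, 319, 0]) stool();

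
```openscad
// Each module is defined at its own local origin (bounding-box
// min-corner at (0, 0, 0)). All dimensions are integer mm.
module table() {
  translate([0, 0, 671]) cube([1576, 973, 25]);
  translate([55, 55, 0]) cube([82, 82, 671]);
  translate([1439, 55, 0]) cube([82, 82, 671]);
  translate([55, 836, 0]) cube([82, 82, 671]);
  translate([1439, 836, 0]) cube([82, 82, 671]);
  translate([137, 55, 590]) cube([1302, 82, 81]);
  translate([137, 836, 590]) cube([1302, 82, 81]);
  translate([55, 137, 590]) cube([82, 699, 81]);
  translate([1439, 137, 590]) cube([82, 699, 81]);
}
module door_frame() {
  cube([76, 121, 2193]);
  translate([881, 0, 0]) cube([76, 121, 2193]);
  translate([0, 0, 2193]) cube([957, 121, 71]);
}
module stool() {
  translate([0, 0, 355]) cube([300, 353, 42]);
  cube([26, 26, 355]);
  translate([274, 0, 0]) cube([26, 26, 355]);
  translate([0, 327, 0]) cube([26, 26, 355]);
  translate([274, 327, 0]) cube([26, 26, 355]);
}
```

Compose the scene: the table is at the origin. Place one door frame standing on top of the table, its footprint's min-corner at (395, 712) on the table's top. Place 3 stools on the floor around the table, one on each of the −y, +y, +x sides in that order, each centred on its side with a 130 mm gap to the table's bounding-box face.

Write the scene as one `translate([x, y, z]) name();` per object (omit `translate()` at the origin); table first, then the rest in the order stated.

table();
translate([395, 712, 696]) door_frame();
translate([638, -483, 0]) stool();
translate([638, 1103, 0]) stool();
translate([1706, 310, 0]) stool();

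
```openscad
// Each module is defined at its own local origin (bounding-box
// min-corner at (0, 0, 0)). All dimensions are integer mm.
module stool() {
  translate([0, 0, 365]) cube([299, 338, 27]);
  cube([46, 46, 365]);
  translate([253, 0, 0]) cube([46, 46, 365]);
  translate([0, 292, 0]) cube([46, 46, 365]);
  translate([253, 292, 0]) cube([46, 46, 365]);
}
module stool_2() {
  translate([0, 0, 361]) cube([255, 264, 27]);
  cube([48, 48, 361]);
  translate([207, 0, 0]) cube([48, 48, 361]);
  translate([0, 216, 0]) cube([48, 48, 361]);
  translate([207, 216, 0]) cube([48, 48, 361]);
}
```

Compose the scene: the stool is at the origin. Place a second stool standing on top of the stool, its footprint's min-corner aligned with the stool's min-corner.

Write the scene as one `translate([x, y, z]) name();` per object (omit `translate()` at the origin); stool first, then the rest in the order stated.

stool();
translate([0, 0, 392]) stool_2();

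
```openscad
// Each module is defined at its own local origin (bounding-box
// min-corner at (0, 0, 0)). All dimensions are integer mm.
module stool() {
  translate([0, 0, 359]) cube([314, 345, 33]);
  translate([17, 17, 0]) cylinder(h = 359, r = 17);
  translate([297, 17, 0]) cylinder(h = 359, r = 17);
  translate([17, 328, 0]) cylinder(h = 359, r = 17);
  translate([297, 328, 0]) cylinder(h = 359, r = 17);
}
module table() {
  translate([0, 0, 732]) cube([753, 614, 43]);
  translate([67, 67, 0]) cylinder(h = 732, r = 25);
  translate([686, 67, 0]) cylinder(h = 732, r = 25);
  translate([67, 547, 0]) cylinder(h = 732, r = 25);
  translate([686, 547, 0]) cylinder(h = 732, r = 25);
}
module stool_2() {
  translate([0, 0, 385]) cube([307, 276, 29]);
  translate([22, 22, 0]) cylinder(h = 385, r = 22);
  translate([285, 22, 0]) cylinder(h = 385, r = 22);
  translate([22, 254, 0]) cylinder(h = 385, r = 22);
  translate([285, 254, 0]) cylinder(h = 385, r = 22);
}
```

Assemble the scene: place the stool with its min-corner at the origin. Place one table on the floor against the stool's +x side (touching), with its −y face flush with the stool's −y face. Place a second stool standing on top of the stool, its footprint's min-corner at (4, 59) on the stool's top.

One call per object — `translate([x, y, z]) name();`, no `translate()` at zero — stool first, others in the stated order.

stool();
translate([314, 0, 0]) table();
translate([4, 59, 392]) stool_2();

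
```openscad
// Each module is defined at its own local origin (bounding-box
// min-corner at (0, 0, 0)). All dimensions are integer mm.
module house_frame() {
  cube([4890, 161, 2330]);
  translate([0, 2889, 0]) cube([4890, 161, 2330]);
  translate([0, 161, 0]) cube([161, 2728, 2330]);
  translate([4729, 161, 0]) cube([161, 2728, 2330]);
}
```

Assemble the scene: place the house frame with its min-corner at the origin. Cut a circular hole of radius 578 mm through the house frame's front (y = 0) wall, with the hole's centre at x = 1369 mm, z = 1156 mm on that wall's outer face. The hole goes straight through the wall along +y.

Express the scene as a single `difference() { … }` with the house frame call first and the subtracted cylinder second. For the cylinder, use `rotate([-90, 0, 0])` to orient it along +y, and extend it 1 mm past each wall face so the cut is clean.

difference() {
  house_frame();
  translate([1369, -1, 1156]) rotate([-90, 0, 0]) cylinder(h = 163, r = 578);
}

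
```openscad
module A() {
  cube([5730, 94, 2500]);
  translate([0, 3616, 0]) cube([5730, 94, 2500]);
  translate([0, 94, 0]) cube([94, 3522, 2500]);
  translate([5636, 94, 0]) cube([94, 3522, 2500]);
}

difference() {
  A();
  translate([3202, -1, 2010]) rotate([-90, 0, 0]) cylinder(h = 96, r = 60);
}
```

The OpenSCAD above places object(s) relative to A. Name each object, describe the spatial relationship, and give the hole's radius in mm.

The subtracted cylinder has r = 60 mm.

A is a house frame. The house frame has a circular hole through its front wall. The hole's radius is 60 mm.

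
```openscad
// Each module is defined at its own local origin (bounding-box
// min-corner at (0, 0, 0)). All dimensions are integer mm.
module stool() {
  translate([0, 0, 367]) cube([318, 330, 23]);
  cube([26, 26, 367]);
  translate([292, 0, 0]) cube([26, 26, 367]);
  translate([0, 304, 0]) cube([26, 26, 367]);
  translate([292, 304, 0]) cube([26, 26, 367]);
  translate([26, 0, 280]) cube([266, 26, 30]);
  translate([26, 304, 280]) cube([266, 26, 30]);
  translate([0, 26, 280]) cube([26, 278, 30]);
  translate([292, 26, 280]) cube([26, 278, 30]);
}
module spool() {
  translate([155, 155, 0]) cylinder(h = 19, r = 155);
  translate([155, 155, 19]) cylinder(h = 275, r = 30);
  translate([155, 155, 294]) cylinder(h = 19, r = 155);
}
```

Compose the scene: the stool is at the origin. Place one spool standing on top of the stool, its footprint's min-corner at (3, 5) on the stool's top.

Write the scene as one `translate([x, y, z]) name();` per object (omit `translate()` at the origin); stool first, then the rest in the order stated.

stool();
translate([3, 5, 390]) spool();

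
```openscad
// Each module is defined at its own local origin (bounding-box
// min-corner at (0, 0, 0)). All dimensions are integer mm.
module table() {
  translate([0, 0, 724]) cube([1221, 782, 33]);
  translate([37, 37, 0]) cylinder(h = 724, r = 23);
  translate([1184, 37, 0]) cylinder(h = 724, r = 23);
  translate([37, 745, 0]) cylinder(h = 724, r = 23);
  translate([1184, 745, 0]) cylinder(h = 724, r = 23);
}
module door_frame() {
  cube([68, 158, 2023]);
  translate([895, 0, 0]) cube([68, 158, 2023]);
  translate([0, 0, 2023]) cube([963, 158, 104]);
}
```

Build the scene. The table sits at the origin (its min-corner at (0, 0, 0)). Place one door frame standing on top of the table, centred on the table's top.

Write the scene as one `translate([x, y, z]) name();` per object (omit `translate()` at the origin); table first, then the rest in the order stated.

table();
translate([129, 312, 757]) door_frame();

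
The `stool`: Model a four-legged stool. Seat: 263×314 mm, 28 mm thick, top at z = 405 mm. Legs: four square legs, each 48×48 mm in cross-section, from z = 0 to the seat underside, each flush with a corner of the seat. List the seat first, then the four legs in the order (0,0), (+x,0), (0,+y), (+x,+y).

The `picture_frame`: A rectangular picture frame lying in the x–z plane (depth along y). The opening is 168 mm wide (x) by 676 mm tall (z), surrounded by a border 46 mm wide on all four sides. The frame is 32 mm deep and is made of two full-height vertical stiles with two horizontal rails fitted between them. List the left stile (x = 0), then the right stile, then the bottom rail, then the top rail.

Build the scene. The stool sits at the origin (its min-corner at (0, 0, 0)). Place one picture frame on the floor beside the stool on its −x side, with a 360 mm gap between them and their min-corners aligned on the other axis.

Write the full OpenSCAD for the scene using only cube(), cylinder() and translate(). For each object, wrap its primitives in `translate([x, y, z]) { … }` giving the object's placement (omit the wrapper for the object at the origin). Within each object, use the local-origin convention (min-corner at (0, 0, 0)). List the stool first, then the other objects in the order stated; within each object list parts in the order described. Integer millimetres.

translate([0, 0, 377]) cube([263, 314, 28]);
cube([48, 48, 377]);
translate([215, 0, 0]) cube([48, 48, 377]);
translate([0, 266, 0]) cube([48, 48, 377]);
translate([215, 266, 0]) cube([48, 48, 377]);
translate([-620, 0, 0]) {
  cube([46, 32, 768]);
  translate([214, 0, 0]) cube([46, 32, 768]);
  translate([46, 0, 0]) cube([168, 32, 46]);
  translate([46, 0, 722]) cube([168, 32, 46]);
}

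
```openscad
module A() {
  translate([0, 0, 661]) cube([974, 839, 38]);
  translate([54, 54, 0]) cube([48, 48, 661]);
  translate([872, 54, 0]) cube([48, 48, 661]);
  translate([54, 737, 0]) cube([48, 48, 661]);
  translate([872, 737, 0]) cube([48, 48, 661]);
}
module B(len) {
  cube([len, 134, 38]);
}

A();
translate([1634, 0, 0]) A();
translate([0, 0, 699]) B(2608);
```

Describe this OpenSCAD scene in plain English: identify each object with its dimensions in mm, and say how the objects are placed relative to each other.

A is a table: top 974 mm (x) × 839 mm (y), 38 mm thick, upper face at z = 699 mm, on four 48×48 mm square legs, each inset 54 mm from the nearest pair of top edges, running from z = 0 to the bottom of the top.

B is a rectangular beam 2608 mm long (x), 134 mm deep (y), 38 mm thick (z).

The beam spans the tops of two tables placed 660 mm apart, resting at z = 699 mm.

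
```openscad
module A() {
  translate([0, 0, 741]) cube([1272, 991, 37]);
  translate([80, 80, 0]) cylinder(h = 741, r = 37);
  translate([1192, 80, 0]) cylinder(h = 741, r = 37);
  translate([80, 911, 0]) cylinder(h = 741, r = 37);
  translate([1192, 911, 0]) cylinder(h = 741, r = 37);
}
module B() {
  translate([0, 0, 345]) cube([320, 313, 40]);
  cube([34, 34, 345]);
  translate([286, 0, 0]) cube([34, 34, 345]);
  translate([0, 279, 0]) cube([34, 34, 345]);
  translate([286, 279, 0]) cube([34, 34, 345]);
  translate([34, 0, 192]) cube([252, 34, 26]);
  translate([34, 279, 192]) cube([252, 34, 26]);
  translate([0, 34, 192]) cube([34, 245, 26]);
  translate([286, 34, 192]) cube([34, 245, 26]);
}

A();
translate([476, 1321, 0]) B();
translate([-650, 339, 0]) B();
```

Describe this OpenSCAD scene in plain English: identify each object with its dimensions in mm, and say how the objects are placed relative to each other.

A is a table: top 1272 mm (x) × 991 mm (y), 37 mm thick, upper face at z = 778 mm, on four round legs of 74 mm diameter, each leg's bounding box inset 43 mm from the nearest pair of top edges, running from z = 0 to the bottom of the top.

B is a four-legged stool. The seat is 320×313 mm, 40 mm thick, top at z = 385 mm. It stands on four square legs, each 34×34 mm in cross-section, from z = 0 to the seat underside, each flush with a corner of the seat. Four stretchers, 34 mm wide and 26 mm tall, connect adjacent legs with their undersides at z = 192 mm, each running between the inner faces of the legs it joins and aligned with the legs' outer faces on the other axis.

Two stools sit around the table at the +y, −x sides.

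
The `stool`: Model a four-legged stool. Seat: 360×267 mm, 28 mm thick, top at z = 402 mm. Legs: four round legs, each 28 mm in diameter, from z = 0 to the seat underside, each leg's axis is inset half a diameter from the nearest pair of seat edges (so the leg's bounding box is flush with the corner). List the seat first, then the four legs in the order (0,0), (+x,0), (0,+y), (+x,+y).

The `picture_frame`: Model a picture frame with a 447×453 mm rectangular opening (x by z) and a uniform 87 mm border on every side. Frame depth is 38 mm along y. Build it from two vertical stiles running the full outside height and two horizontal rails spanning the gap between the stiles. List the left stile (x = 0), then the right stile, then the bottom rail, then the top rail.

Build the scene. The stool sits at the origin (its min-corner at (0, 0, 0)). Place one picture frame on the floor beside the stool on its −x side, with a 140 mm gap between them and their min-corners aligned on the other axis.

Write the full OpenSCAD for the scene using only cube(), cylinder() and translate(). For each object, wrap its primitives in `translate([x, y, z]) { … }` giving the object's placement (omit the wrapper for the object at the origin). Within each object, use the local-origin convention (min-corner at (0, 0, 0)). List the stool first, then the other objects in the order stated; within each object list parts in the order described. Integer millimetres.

translate([0, 0, 374]) cube([360, 267, 28]);
translate([14, 14, 0]) cylinder(h = 374, r = 14);
translate([346, 14, 0]) cylinder(h = 374, r = 14);
translate([14, 253, 0]) cylinder(h = 374, r = 14);
translate([346, 253, 0]) cylinder(h = 374, r = 14);
translate([-761, 0, 0]) {
  cube([87, 38, 627]);
  translate([534, 0, 0]) cube([87, 38, 627]);
  translate([87, 0, 0]) cube([447, 38, 87]);
  translate([87, 0, 540]) cube([447, 38, 87]);
}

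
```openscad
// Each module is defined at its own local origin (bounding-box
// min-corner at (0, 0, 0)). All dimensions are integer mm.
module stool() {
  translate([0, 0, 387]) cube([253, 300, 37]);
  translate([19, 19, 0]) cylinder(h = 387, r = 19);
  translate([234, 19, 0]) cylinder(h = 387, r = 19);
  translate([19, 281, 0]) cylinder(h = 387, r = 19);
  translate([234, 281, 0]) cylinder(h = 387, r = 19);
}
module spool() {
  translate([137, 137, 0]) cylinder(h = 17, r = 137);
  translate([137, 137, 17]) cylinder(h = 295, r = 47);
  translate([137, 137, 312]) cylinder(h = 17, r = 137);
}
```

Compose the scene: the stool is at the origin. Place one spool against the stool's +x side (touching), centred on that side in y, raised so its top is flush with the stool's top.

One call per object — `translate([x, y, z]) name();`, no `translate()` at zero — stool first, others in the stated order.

stool();
translate([253, 13, 95]) spool();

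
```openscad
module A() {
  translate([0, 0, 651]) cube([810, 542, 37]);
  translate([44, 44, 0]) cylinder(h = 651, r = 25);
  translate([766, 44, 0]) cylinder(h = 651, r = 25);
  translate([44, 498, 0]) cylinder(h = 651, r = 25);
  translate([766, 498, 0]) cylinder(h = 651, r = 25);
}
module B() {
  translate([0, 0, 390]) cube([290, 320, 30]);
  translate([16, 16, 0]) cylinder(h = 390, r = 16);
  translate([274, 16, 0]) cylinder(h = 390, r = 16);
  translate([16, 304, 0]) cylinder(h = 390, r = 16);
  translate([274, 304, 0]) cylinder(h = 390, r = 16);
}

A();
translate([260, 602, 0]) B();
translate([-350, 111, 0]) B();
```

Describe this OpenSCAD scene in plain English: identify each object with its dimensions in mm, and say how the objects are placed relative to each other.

A is a rectangular dining table. The top is 810×542×37 mm with its upper surface at z = 688 mm. It stands on four round legs of 50 mm diameter, each leg's bounding box inset 19 mm from the nearest pair of top edges, running from the floor to the underside of the top.

B is a simple wooden stool: a rectangular seat 290 mm (x) by 320 mm (y), 30 mm thick, top face at z = 420 mm, on four round legs, each 32 mm in diameter. The legs rest on z = 0, each leg's axis is inset half a diameter from the nearest pair of seat edges (so the leg's bounding box is flush with the corner).

Two stools sit around the table at the +y, −x sides.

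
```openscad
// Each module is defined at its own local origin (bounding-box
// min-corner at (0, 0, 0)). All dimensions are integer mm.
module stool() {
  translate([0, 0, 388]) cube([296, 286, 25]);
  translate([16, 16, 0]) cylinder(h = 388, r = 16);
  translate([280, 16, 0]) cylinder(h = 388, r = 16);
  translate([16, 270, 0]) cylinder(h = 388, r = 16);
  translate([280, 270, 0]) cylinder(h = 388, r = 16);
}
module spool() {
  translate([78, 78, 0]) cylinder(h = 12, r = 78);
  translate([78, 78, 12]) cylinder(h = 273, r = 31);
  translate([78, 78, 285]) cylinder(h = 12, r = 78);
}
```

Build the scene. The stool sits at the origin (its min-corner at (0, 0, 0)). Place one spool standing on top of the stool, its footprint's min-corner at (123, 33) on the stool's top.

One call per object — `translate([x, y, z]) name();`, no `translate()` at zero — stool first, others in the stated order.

stool();
translate([123, 33, 413]) spool();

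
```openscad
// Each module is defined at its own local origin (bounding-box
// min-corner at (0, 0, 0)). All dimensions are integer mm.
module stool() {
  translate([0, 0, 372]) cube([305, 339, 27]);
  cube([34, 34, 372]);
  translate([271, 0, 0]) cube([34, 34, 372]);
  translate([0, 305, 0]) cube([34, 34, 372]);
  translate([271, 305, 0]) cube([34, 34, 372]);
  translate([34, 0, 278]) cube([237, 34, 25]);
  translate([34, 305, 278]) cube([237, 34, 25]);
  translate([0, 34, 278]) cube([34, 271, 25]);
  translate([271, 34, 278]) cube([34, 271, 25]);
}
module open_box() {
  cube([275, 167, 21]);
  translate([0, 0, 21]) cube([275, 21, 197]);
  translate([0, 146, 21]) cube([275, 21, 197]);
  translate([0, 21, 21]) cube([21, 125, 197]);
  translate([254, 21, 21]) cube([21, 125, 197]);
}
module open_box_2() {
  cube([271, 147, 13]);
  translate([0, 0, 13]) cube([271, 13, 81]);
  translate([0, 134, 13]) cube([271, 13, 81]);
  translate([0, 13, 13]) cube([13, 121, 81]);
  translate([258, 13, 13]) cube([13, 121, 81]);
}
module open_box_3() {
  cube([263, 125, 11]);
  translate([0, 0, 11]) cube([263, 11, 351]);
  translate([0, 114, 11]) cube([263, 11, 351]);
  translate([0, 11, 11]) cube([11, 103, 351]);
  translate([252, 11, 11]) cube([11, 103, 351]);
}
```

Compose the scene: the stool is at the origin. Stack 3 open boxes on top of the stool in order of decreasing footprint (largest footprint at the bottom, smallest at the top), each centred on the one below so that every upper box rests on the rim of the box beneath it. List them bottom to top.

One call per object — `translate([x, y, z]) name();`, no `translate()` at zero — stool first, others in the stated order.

stool();
translate([15, 86, 399]) open_box();
translate([17, 96, 617]) open_box_2();
translate([21, 107, 711]) open_box_3();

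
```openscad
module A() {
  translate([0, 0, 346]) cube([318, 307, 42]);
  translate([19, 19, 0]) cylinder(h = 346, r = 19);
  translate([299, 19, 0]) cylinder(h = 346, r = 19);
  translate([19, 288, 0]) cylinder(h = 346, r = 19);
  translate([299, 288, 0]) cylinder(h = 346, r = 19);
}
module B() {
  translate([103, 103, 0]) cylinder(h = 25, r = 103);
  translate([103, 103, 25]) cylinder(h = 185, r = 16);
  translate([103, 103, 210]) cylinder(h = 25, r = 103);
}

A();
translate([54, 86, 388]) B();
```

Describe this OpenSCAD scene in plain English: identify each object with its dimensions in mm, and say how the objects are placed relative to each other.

A is a simple wooden stool: a rectangular seat 318 mm (x) by 307 mm (y), 42 mm thick, top face at z = 388 mm, on four round legs, each 38 mm in diameter. The legs rest on z = 0, each leg's axis is inset half a diameter from the nearest pair of seat edges (so the leg's bounding box is flush with the corner).

B is a spool: two coaxial disc flanges of radius 103 mm and thickness 25 mm, joined by a core cylinder of radius 16 mm and height 185 mm. The lower flange rests on z = 0 and the three cylinders share a vertical axis.

The spool is on top of the stool.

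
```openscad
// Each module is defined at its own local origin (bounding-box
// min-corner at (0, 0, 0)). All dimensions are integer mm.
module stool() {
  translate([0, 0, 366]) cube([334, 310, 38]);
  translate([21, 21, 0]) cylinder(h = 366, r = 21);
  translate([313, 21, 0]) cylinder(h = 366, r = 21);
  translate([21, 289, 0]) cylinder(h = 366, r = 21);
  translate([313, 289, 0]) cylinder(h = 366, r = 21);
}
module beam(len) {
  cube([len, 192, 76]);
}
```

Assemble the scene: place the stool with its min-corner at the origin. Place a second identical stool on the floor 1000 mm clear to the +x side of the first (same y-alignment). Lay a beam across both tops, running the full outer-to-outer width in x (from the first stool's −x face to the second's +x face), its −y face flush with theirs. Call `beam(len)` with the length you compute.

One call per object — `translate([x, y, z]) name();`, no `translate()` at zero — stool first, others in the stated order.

stool();
translate([1334, 0, 0]) stool();
translate([0, 0, 404]) beam(1668);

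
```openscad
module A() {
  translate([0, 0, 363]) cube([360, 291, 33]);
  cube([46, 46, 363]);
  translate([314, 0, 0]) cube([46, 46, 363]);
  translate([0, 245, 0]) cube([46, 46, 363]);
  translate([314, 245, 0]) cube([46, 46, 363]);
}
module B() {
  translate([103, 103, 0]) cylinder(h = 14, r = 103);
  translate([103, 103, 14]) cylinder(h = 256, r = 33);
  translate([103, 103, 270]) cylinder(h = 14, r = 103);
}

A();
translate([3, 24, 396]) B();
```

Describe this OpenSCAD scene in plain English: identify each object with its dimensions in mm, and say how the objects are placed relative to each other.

A is a four-legged stool. The seat is a 360×291×33 mm slab whose top surface is at z = 396 mm; four square legs, each 46×46 mm in cross-section, run from the floor (z = 0) to the underside of the seat, each flush with a corner of the seat.

B is a spool: two coaxial disc flanges of radius 103 mm and thickness 14 mm, joined by a core cylinder of radius 33 mm and height 256 mm. The lower flange rests on z = 0 and the three cylinders share a vertical axis.

The spool is on top of the stool.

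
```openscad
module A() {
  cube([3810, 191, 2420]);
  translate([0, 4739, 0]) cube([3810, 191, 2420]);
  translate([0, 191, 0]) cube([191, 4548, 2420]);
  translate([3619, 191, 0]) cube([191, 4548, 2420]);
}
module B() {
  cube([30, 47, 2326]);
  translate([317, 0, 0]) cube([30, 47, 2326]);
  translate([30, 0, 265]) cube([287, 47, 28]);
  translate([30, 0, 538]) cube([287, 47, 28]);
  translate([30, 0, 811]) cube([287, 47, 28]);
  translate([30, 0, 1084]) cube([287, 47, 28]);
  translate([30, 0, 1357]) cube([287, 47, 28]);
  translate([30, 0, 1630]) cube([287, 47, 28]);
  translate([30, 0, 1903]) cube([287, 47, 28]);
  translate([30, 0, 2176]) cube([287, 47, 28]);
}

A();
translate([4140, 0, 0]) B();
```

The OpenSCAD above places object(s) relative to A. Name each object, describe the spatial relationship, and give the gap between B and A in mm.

A is a house frame. B is a ladder. The ladder is on the floor beside the house frame on its +x side. The gap between the ladder and the house frame is 330 mm.

The ladder's nearest face is 330 mm from the house frame's +x face.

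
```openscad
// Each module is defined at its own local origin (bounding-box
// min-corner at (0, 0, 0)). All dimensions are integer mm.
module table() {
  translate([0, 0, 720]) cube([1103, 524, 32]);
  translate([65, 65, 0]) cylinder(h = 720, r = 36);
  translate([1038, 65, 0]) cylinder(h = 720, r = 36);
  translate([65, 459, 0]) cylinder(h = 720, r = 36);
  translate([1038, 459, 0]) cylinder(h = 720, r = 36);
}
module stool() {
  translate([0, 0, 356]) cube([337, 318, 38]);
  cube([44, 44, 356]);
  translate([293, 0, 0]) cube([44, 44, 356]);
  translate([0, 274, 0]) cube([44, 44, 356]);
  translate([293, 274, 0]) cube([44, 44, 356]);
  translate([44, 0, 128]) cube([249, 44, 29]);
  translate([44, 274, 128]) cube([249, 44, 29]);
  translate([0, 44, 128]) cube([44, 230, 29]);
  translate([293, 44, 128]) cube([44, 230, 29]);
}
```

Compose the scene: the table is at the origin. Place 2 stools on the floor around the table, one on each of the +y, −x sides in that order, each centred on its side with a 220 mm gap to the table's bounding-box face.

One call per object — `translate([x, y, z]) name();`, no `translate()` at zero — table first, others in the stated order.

table();
translate([383, 744, 0]) stool();
translate([-557, 103, 0]) stool();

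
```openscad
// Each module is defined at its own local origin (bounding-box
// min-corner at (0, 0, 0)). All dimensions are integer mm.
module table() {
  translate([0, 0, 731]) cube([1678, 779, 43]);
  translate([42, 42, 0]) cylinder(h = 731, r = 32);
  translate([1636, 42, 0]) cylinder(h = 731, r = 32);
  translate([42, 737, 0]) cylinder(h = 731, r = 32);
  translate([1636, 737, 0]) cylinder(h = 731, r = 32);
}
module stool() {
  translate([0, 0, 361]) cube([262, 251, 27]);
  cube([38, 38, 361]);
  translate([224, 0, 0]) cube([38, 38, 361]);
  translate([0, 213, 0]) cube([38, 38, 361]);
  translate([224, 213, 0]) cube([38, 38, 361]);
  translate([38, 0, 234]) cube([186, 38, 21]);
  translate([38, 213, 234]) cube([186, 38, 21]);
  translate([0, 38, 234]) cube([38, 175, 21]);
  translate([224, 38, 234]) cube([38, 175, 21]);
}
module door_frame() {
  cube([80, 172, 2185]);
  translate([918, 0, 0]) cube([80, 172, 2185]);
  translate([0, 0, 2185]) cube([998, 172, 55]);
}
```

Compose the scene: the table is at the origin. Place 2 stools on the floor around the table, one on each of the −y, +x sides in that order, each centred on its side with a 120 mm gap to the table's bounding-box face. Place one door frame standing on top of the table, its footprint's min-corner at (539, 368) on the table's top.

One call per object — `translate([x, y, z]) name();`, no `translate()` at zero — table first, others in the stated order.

table();
translate([708, -371, 0]) stool();
translate([1798, 264, 0]) stool();
translate([539, 368, 774]) door_frame();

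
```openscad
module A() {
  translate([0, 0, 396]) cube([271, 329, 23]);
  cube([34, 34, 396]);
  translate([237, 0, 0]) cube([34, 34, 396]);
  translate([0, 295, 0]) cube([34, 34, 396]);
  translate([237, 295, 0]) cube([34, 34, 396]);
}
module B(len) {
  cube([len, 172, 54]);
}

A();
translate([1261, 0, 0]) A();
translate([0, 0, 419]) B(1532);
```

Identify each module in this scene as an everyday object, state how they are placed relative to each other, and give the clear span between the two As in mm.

A is a stool. B is a beam. A beam spans the tops of two stools. The clear span between the two stools is 990 mm.

Second stool starts at x = 1261; first ends at x = 271; clear span = 1261 − 271 = 990 mm.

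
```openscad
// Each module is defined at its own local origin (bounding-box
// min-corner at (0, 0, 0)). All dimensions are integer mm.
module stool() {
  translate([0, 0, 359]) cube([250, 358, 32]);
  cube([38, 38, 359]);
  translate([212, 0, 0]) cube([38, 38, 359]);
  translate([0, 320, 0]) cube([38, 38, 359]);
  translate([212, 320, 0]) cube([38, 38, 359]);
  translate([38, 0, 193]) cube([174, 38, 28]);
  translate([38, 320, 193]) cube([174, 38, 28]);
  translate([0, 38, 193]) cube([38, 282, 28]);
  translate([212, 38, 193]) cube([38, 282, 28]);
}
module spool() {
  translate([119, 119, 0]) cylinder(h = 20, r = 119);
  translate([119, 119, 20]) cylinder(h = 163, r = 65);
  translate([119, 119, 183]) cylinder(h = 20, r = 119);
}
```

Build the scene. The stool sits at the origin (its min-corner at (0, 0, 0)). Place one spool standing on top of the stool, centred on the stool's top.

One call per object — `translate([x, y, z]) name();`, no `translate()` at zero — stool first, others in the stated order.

stool();
translate([6, 60, 391]) spool();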